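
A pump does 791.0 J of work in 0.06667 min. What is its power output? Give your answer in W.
Convert to SI: W = 791.0 J, t = 4.0002 s
P = W/t = 791.0/4.0002 = 197.7 W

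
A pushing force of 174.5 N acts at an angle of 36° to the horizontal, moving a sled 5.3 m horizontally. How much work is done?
W = F·d·cosθ = (174.5)(5.3)cos(36°) = 748.2 J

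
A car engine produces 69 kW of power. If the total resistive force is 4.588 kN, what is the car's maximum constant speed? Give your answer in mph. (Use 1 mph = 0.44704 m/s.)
Convert to SI: F = 4588.0 N
P = Fv ⇒ v = P/F = 69000 W/4588.0 N = 15.0392 m/s = 33.64 mph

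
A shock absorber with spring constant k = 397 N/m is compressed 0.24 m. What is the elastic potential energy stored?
PE = ½kx² = ½(397)(0.24)² = 11.43 J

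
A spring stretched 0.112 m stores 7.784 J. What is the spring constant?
k = 2·PE/x² = 2·7.784/(0.112)² = 1241 N/m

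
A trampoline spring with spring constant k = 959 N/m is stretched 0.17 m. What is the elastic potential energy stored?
PE = ½kx² = ½(959)(0.17)² = 13.86 J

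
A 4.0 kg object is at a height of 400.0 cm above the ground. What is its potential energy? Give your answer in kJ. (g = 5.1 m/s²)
Convert to SI: m = 4.0 kg, h = 4.0 m
PE = mgh = (4.0)(5.1)(4.0) = 81.6 J = 0.0816 kJ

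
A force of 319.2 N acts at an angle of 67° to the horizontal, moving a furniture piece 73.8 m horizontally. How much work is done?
W = F·d·cosθ = (319.2)(73.8)cos(67°) = 9204 J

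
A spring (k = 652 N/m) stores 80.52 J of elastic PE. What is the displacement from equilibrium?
x = √(2·PE/k) = √(2·80.52/652) = 0.497 m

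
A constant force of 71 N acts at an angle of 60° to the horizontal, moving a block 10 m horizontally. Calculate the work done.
W = F·d·cosθ = (71)(10)cos(60°) = 355.0 J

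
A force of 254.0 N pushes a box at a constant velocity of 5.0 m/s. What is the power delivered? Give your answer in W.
P = Fv = (254.0)(5.0) = 1270 W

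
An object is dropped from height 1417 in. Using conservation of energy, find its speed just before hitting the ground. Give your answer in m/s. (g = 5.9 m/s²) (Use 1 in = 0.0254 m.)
Convert to SI: h = 35.9918 m
mgh = ½mv² ⇒ v = √(2gh) = √(2·5.9·35.9918) = 20.61 m/s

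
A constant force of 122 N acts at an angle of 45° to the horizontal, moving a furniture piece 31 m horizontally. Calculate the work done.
W = F·d·cosθ = (122)(31)cos(45°) = 2674 J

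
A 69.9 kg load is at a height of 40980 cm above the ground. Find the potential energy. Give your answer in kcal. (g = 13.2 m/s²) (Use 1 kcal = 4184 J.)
Convert to SI: m = 69.9 kg, h = 409.8 m
PE = mgh = (69.9)(13.2)(409.8) = 378114 J = 90.37 kcal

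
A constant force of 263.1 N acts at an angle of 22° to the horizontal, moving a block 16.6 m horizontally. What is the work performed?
W = F·d·cosθ = (263.1)(16.6)cos(22°) = 4049 J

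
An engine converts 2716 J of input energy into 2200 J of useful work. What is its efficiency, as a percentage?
η = W_out/W_in = 2200/2716 = 81.0%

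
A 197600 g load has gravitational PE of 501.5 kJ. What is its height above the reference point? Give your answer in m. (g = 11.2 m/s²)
Convert to SI: m = 197.6 kg, PE = 501500 J
h = PE/(mg) = 501500/(197.6·11.2) = 226.6 m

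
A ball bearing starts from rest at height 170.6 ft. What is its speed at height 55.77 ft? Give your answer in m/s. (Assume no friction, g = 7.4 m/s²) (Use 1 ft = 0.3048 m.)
Convert to SI: h₁−h₂ = 35.0002 m
mgh₁ = mgh₂ + ½mv² ⇒ v = √(2g(h₁−h₂)) = √(2·7.4·35.0002) = 22.76 m/s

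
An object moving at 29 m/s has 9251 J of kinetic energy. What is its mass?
m = 2·KE/v² = 2·9251/(29)² = 22.0 kg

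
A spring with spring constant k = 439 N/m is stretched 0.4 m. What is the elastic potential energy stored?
PE = ½kx² = ½(439)(0.4)² = 35.12 J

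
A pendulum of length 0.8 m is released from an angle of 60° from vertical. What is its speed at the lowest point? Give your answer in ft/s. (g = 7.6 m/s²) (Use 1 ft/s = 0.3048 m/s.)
h = L(1 − cosθ) = 0.8(1 − cos60°) = 0.4 m
v = √(2gh) = √(2·7.6·0.4) = 2.46577 m/s = 8.09 ft/s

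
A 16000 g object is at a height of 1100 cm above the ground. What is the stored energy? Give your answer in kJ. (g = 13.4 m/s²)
Convert to SI: m = 16.0 kg, h = 11.0 m
PE = mgh = (16.0)(13.4)(11.0) = 2358.4 J = 2.358 kJ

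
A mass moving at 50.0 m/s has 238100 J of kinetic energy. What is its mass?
m = 2·KE/v² = 2·238100/(50.0)² = 190.5 kg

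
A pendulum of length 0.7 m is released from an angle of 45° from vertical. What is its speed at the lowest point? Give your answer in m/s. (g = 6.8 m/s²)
h = L(1 − cosθ) = 0.7(1 − cos45°) = 0.205025 m
v = √(2gh) = √(2·6.8·0.205025) = 1.67 m/s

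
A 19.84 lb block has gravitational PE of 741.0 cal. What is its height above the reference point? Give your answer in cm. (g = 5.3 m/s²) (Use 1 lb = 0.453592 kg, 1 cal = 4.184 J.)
Convert to SI: m = 8.99927 kg, PE = 3100.34 J
h = PE/(mg) = 3100.34/(8.99927·5.3) = 65.002 m = 6500 cm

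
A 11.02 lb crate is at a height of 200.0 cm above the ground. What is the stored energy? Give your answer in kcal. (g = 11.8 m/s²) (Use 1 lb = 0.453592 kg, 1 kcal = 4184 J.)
Convert to SI: m = 4.99858 kg, h = 2.0 m
PE = mgh = (4.99858)(11.8)(2.0) = 117.967 J = 0.02819 kcal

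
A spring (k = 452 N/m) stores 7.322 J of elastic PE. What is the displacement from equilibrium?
x = √(2·PE/k) = √(2·7.322/452) = 0.18 m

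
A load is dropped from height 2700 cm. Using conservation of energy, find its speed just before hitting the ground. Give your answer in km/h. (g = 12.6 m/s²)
Convert to SI: h = 27.0 m
mgh = ½mv² ⇒ v = √(2gh) = √(2·12.6·27.0) = 26.0845 m/s = 93.9 km/h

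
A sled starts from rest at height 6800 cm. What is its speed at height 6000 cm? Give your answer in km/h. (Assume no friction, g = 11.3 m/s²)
Convert to SI: h₁−h₂ = 8.0 m
mgh₁ = mgh₂ + ½mv² ⇒ v = √(2g(h₁−h₂)) = √(2·11.3·8.0) = 13.4462 m/s = 48.41 km/h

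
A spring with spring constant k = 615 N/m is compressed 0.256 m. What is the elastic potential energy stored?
PE = ½kx² = ½(615)(0.256)² = 20.15 J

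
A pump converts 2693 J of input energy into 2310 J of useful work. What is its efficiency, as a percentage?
η = W_out/W_in = 2310/2693 = 85.78%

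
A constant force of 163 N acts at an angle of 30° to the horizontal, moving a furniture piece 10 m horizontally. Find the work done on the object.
W = F·d·cosθ = (163)(10)cos(30°) = 1412 J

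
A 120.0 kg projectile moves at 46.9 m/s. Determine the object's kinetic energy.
KE = ½mv² = ½(120.0)(46.9)² = 132000 J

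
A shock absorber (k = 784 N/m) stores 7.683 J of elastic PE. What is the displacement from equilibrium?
x = √(2·PE/k) = √(2·7.683/784) = 0.14 m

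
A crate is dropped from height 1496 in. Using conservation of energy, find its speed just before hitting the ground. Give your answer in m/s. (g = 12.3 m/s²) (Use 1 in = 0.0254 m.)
Convert to SI: h = 37.9984 m
mgh = ½mv² ⇒ v = √(2gh) = √(2·12.3·37.9984) = 30.57 m/s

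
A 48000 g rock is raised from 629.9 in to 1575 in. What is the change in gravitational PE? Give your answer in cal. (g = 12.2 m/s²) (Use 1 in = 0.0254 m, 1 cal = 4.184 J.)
Convert to SI: m = 48.0 kg, Δh = 24.0055 m
ΔPE = mgΔh = (48.0)(12.2)(24.0055) = 14057.6 J = 3360 cal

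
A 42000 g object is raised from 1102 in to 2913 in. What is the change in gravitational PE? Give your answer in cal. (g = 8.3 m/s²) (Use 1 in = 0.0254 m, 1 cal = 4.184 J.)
Convert to SI: m = 42.0 kg, Δh = 45.9994 m
ΔPE = mgΔh = (42.0)(8.3)(45.9994) = 16035.4 J = 3833 cal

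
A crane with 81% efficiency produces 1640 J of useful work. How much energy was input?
W_in = W_out/η = 1640/0.81 = 2025 J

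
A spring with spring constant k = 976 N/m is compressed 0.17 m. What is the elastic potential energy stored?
PE = ½kx² = ½(976)(0.17)² = 14.1 J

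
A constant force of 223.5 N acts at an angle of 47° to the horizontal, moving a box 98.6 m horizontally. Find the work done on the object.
W = F·d·cosθ = (223.5)(98.6)cos(47°) = 15030 J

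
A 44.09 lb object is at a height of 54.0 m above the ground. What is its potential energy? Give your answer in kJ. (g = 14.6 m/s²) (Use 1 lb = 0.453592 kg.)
Convert to SI: m = 19.9989 kg, h = 54.0 m
PE = mgh = (19.9989)(14.6)(54.0) = 15767.1 J = 15.77 kJ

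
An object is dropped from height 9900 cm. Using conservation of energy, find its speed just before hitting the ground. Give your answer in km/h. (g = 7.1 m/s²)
Convert to SI: h = 99.0 m
mgh = ½mv² ⇒ v = √(2gh) = √(2·7.1·99.0) = 37.494 m/s = 135.0 km/h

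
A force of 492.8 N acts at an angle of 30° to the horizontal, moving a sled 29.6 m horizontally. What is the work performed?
W = F·d·cosθ = (492.8)(29.6)cos(30°) = 12630 J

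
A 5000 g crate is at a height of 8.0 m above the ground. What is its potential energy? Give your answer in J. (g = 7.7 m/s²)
Convert to SI: m = 5.0 kg, h = 8.0 m
PE = mgh = (5.0)(7.7)(8.0) = 308.0 J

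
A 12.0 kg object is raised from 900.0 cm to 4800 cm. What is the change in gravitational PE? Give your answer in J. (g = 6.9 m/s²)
Convert to SI: m = 12.0 kg, Δh = 39.0 m
ΔPE = mgΔh = (12.0)(6.9)(39.0) = 3229 J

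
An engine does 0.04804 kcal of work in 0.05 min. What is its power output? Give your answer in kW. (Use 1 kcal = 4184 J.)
Convert to SI: W = 200.999 J, t = 3.0 s
P = W/t = 200.999/3.0 = 66.9998 W = 0.067 kW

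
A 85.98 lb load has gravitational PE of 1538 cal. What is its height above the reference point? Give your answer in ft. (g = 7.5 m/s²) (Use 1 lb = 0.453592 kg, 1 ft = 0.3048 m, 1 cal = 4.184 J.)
Convert to SI: m = 38.9998 kg, PE = 6434.99 J
h = PE/(mg) = 6434.99/(38.9998·7.5) = 22.0001 m = 72.18 ft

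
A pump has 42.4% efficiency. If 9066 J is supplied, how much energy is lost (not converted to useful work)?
W_lost = W_in(1 − η) = 9066·(1 − 0.424) = 5222 J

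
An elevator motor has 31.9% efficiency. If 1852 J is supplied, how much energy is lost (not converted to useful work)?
W_lost = W_in(1 − η) = 1852·(1 − 0.319) = 1261 J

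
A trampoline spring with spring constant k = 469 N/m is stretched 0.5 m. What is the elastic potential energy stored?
PE = ½kx² = ½(469)(0.5)² = 58.63 J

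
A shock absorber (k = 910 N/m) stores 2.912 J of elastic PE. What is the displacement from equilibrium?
x = √(2·PE/k) = √(2·2.912/910) = 0.08 m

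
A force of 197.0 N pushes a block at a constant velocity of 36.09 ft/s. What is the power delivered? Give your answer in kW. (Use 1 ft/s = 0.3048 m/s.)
Convert to SI: F = 197.0 N, v = 11.0002 m/s
P = Fv = (197.0)(11.0002) = 2167.05 W = 2.167 kW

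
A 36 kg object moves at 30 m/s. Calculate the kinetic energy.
KE = ½mv² = ½(36)(30)² = 16200.0 J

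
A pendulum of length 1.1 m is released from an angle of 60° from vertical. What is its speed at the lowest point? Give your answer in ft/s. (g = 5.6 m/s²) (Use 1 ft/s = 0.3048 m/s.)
h = L(1 − cosθ) = 1.1(1 − cos60°) = 0.55 m
v = √(2gh) = √(2·5.6·0.55) = 2.48193 m/s = 8.143 ft/s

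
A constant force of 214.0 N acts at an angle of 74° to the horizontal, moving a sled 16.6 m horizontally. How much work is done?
W = F·d·cosθ = (214.0)(16.6)cos(74°) = 979.2 J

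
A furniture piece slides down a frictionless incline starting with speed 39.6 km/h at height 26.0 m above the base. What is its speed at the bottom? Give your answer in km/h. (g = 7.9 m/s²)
Convert to SI: v₀ = 11.0 m/s, h = 26.0 m
½mv₀² + mgh = ½mv² ⇒ v = √(v₀² + 2gh) = √(11.0² + 2·7.9·26.0) = 23.0608 m/s = 83.02 km/h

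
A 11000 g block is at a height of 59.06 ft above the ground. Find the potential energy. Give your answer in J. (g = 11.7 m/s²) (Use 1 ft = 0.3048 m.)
Convert to SI: m = 11.0 kg, h = 18.0015 m
PE = mgh = (11.0)(11.7)(18.0015) = 2317 J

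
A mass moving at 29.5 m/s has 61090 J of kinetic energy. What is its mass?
m = 2·KE/v² = 2·61090/(29.5)² = 140.4 kg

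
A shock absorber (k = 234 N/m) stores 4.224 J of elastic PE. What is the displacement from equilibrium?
x = √(2·PE/k) = √(2·4.224/234) = 0.19 m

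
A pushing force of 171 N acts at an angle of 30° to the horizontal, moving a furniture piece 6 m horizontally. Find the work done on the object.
W = F·d·cosθ = (171)(6)cos(30°) = 888.5 J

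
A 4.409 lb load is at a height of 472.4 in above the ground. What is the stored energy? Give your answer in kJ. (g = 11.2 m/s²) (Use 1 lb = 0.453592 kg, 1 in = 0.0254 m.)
Convert to SI: m = 1.99989 kg, h = 11.999 m
PE = mgh = (1.99989)(11.2)(11.999) = 268.762 J = 0.2688 kJ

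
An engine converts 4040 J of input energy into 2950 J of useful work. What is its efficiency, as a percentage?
η = W_out/W_in = 2950/4040 = 73.02%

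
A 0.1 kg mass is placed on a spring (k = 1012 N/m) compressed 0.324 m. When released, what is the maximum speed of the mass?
½kx² = ½mv² ⇒ v = x√(k/m) = (0.324)√(1012/0.1) = 32.59 m/s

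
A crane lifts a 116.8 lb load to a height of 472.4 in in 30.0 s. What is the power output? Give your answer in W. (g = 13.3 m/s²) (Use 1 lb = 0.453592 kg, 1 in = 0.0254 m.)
Convert to SI: m = 52.9795 kg, h = 11.999 m, t = 30.0 s
P = mgh/t = (52.9795)(13.3)(11.999)/30.0 = 281.8 W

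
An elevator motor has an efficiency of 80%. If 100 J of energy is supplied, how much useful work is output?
W_out = η·W_in = 0.8·100 = 80.0 J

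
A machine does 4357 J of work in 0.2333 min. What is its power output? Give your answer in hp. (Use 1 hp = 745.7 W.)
Convert to SI: W = 4357.0 J, t = 13.998 s
P = W/t = 4357.0/13.998 = 311.259 W = 0.4174 hp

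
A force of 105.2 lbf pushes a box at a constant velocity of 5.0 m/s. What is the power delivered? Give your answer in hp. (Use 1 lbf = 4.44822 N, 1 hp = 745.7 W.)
Convert to SI: F = 467.953 N, v = 5.0 m/s
P = Fv = (467.953)(5.0) = 2339.76 W = 3.138 hp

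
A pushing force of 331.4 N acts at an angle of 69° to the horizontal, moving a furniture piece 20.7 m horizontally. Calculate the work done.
W = F·d·cosθ = (331.4)(20.7)cos(69°) = 2458 J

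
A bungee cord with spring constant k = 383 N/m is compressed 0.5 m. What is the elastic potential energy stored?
PE = ½kx² = ½(383)(0.5)² = 47.88 J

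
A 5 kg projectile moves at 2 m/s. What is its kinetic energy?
KE = ½mv² = ½(5)(2)² = 10.0 J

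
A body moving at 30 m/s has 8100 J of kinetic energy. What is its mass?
m = 2·KE/v² = 2·8100/(30)² = 18.0 kg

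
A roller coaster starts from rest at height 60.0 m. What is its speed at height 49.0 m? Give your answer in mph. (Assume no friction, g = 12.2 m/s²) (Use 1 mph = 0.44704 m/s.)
mgh₁ = mgh₂ + ½mv² ⇒ v = √(2g(h₁−h₂)) = √(2·12.2·11.0) = 16.3829 m/s = 36.65 mph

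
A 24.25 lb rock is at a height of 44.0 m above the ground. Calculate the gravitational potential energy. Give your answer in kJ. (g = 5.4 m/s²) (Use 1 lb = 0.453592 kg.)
Convert to SI: m = 10.9996 kg, h = 44.0 m
PE = mgh = (10.9996)(5.4)(44.0) = 2613.51 J = 2.614 kJ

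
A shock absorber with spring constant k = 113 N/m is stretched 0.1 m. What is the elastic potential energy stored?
PE = ½kx² = ½(113)(0.1)² = 0.565 J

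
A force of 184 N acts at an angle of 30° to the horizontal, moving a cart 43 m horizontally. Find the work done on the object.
W = F·d·cosθ = (184)(43)cos(30°) = 6852 J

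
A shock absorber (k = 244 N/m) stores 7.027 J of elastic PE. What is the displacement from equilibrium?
x = √(2·PE/k) = √(2·7.027/244) = 0.24 m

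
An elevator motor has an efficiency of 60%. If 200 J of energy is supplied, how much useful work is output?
W_out = η·W_in = 0.6·200 = 120.0 J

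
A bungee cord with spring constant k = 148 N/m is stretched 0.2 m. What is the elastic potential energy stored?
PE = ½kx² = ½(148)(0.2)² = 2.96 J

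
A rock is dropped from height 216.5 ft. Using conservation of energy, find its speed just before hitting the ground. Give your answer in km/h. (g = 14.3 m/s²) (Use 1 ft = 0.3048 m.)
Convert to SI: h = 65.9892 m
mgh = ½mv² ⇒ v = √(2gh) = √(2·14.3·65.9892) = 43.443 m/s = 156.4 km/h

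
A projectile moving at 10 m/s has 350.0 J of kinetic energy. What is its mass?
m = 2·KE/v² = 2·350.0/(10)² = 7.0 kg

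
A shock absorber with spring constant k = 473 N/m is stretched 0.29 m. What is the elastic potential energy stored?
PE = ½kx² = ½(473)(0.29)² = 19.89 J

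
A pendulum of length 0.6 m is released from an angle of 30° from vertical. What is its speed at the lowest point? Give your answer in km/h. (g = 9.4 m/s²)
h = L(1 − cosθ) = 0.6(1 − cos30°) = 0.0803848 m
v = √(2gh) = √(2·9.4·0.0803848) = 1.22932 m/s = 4.426 km/h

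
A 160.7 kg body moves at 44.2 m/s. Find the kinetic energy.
KE = ½mv² = ½(160.7)(44.2)² = 157000 J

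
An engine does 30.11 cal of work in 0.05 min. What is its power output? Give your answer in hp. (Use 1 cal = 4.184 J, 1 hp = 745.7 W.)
Convert to SI: W = 125.98 J, t = 3.0 s
P = W/t = 125.98/3.0 = 41.9934 W = 0.05631 hp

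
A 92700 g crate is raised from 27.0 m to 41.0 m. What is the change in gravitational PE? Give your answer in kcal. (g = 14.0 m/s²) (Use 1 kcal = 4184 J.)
Convert to SI: m = 92.7 kg, Δh = 14.0 m
ΔPE = mgΔh = (92.7)(14.0)(14.0) = 18169.2 J = 4.343 kcal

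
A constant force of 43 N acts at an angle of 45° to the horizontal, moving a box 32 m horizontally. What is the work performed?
W = F·d·cosθ = (43)(32)cos(45°) = 973.0 J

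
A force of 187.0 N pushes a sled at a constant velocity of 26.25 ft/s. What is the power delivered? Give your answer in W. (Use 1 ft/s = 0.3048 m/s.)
Convert to SI: F = 187.0 N, v = 8.001 m/s
P = Fv = (187.0)(8.001) = 1496 W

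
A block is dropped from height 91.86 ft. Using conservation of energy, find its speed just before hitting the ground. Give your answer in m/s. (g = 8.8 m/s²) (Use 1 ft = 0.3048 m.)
Convert to SI: h = 27.9989 m
mgh = ½mv² ⇒ v = √(2gh) = √(2·8.8·27.9989) = 22.2 m/s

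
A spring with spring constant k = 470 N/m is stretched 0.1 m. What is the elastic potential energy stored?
PE = ½kx² = ½(470)(0.1)² = 2.35 J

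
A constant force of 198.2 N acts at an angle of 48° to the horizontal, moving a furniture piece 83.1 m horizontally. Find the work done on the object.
W = F·d·cosθ = (198.2)(83.1)cos(48°) = 11020 J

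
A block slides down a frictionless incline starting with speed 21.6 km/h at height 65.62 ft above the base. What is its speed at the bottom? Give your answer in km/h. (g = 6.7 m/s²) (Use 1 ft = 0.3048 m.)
Convert to SI: v₀ = 6.0 m/s, h = 20.001 m
½mv₀² + mgh = ½mv² ⇒ v = √(v₀² + 2gh) = √(6.0² + 2·6.7·20.001) = 17.436 m/s = 62.77 km/h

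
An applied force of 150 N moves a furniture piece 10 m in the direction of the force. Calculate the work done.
W = F·d = (150)(10) = 1500 J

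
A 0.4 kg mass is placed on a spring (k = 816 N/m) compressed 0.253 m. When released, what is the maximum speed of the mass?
½kx² = ½mv² ⇒ v = x√(k/m) = (0.253)√(816/0.4) = 11.43 m/s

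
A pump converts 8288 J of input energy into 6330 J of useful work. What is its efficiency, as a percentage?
η = W_out/W_in = 6330/8288 = 76.38%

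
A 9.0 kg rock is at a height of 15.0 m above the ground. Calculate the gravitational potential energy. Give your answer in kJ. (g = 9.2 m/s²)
PE = mgh = (9.0)(9.2)(15.0) = 1242.0 J = 1.242 kJ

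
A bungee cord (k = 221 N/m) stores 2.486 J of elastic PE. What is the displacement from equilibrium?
x = √(2·PE/k) = √(2·2.486/221) = 0.15 m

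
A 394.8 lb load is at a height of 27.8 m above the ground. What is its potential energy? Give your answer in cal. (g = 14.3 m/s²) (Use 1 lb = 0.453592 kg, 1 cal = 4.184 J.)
Convert to SI: m = 179.078 kg, h = 27.8 m
PE = mgh = (179.078)(14.3)(27.8) = 71190.7 J = 17010 cal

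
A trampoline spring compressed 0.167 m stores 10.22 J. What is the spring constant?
k = 2·PE/x² = 2·10.22/(0.167)² = 732.9 N/m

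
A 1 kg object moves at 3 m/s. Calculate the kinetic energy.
KE = ½mv² = ½(1)(3)² = 4.5 J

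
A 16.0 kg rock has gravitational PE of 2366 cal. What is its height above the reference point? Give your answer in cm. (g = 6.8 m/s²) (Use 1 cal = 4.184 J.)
Convert to SI: m = 16.0 kg, PE = 9899.34 J
h = PE/(mg) = 9899.34/(16.0·6.8) = 90.9866 m = 9099 cm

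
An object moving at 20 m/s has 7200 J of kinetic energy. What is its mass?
m = 2·KE/v² = 2·7200/(20)² = 36.0 kg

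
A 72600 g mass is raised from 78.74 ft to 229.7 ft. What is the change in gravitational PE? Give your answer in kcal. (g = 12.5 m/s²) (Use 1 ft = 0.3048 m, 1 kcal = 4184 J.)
Convert to SI: m = 72.6 kg, Δh = 46.0126 m
ΔPE = mgΔh = (72.6)(12.5)(46.0126) = 41756.4 J = 9.98 kcal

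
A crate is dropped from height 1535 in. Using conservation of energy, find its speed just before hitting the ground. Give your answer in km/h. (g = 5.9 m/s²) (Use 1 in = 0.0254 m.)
Convert to SI: h = 38.989 m
mgh = ½mv² ⇒ v = √(2gh) = √(2·5.9·38.989) = 21.4492 m/s = 77.22 km/h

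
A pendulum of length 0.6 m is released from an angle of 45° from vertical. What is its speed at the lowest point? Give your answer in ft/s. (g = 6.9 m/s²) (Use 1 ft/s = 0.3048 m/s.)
h = L(1 − cosθ) = 0.6(1 − cos45°) = 0.175736 m
v = √(2gh) = √(2·6.9·0.175736) = 1.55729 m/s = 5.109 ft/s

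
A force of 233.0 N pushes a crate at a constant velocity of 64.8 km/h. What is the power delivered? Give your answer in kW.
Convert to SI: F = 233.0 N, v = 18.0 m/s
P = Fv = (233.0)(18.0) = 4194.0 W = 4.194 kW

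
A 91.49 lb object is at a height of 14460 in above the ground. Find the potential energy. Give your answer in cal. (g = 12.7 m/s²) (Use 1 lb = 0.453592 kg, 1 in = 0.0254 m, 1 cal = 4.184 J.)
Convert to SI: m = 41.4991 kg, h = 367.284 m
PE = mgh = (41.4991)(12.7)(367.284) = 193573 J = 46270 cal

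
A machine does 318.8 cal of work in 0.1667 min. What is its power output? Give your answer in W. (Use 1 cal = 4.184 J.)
Convert to SI: W = 1333.86 J, t = 10.002 s
P = W/t = 1333.86/10.002 = 133.4 W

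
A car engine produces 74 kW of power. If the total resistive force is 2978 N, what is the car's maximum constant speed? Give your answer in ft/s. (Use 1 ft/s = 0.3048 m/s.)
P = Fv ⇒ v = P/F = 74000 W/2978.0 N = 24.8489 m/s = 81.53 ft/s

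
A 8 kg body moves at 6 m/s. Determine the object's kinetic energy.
KE = ½mv² = ½(8)(6)² = 144.0 J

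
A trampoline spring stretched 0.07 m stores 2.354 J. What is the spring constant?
k = 2·PE/x² = 2·2.354/(0.07)² = 960.8 N/m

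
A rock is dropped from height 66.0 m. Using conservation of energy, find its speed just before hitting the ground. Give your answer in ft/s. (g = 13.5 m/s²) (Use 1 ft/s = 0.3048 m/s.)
mgh = ½mv² ⇒ v = √(2gh) = √(2·13.5·66.0) = 42.2137 m/s = 138.5 ft/s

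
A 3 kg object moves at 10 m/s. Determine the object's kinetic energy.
KE = ½mv² = ½(3)(10)² = 150.0 J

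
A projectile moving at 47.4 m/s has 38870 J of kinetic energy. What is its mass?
m = 2·KE/v² = 2·38870/(47.4)² = 34.6 kg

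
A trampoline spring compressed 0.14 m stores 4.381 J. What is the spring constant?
k = 2·PE/x² = 2·4.381/(0.14)² = 447.0 N/m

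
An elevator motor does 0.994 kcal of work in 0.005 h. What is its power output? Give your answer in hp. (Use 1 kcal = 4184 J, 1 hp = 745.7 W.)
Convert to SI: W = 4158.9 J, t = 18.0 s
P = W/t = 4158.9/18.0 = 231.05 W = 0.3098 hp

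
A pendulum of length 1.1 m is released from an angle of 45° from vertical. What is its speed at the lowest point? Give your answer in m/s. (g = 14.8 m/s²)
h = L(1 − cosθ) = 1.1(1 − cos45°) = 0.322183 m
v = √(2gh) = √(2·14.8·0.322183) = 3.088 m/s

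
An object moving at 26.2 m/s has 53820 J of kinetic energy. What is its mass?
m = 2·KE/v² = 2·53820/(26.2)² = 156.8 kg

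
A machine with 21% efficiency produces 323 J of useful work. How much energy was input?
W_in = W_out/η = 323/0.21 = 1538 J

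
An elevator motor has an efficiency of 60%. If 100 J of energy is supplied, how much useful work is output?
W_out = η·W_in = 0.6·100 = 60.0 J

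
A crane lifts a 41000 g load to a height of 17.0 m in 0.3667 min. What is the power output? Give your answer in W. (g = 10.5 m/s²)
Convert to SI: m = 41.0 kg, h = 17.0 m, t = 22.002 s
P = mgh/t = (41.0)(10.5)(17.0)/22.002 = 332.6 W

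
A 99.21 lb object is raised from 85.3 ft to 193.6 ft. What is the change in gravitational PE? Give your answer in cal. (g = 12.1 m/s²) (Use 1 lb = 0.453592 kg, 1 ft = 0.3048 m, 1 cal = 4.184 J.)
Convert to SI: m = 45.0009 kg, Δh = 33.0098 m
ΔPE = mgΔh = (45.0009)(12.1)(33.0098) = 17974.2 J = 4296 cal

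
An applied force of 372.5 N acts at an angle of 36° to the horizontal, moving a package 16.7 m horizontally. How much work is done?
W = F·d·cosθ = (372.5)(16.7)cos(36°) = 5033 J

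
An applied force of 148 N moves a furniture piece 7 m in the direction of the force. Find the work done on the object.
W = F·d = (148)(7) = 1036 J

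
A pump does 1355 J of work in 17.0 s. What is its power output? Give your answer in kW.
P = W/t = 1355.0/17.0 = 79.7059 W = 0.07971 kW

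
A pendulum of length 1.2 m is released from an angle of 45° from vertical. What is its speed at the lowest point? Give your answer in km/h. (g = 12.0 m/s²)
h = L(1 − cosθ) = 1.2(1 − cos45°) = 0.351472 m
v = √(2gh) = √(2·12.0·0.351472) = 2.90436 m/s = 10.46 km/h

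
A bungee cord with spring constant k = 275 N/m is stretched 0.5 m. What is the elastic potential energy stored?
PE = ½kx² = ½(275)(0.5)² = 34.38 J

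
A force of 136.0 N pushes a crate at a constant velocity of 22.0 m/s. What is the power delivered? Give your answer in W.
P = Fv = (136.0)(22.0) = 2992 W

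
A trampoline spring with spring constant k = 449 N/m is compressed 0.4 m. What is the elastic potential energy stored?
PE = ½kx² = ½(449)(0.4)² = 35.92 J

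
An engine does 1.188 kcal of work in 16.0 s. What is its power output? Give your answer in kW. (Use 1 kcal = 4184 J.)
Convert to SI: W = 4970.59 J, t = 16.0 s
P = W/t = 4970.59/16.0 = 310.662 W = 0.3107 kW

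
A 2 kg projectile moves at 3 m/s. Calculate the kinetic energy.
KE = ½mv² = ½(2)(3)² = 9.0 J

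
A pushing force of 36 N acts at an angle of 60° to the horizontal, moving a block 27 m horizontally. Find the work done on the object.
W = F·d·cosθ = (36)(27)cos(60°) = 486.0 J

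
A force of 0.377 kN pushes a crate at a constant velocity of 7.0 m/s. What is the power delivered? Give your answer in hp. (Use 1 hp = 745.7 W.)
Convert to SI: F = 377.0 N, v = 7.0 m/s
P = Fv = (377.0)(7.0) = 2639.0 W = 3.539 hp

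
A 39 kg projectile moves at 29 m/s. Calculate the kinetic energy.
KE = ½mv² = ½(39)(29)² = 16399.5 J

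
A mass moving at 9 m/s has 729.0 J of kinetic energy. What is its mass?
m = 2·KE/v² = 2·729.0/(9)² = 18.0 kg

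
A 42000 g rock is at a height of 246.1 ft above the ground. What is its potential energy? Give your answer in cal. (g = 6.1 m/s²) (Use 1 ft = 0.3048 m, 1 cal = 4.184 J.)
Convert to SI: m = 42.0 kg, h = 75.0113 m
PE = mgh = (42.0)(6.1)(75.0113) = 19217.9 J = 4593 cal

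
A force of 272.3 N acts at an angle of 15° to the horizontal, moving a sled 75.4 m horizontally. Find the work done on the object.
W = F·d·cosθ = (272.3)(75.4)cos(15°) = 19830 J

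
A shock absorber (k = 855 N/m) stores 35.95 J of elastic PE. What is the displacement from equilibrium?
x = √(2·PE/k) = √(2·35.95/855) = 0.29 m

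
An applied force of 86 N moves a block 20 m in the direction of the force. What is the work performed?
W = F·d = (86)(20) = 1720 J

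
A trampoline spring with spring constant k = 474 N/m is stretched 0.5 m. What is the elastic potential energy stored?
PE = ½kx² = ½(474)(0.5)² = 59.25 J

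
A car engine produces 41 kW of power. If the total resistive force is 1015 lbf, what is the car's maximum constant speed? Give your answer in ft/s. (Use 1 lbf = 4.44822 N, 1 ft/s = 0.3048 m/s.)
Convert to SI: F = 4514.94 N
P = Fv ⇒ v = P/F = 41000 W/4514.94 N = 9.08096 m/s = 29.79 ft/s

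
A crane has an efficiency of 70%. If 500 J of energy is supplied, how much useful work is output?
W_out = η·W_in = 0.7·500 = 350.0 J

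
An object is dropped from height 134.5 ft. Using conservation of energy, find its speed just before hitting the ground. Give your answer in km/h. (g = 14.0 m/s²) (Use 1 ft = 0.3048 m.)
Convert to SI: h = 40.9956 m
mgh = ½mv² ⇒ v = √(2gh) = √(2·14.0·40.9956) = 33.8803 m/s = 122.0 km/h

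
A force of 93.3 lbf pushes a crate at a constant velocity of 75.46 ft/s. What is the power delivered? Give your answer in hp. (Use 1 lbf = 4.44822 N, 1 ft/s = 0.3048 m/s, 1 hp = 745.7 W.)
Convert to SI: F = 415.019 N, v = 23.0002 m/s
P = Fv = (415.019)(23.0002) = 9545.52 W = 12.8 hp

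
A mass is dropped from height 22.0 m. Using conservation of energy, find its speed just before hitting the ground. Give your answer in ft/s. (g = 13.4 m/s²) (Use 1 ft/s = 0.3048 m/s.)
mgh = ½mv² ⇒ v = √(2gh) = √(2·13.4·22.0) = 24.2817 m/s = 79.66 ft/s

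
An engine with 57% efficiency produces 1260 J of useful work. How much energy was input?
W_in = W_out/η = 1260/0.57 = 2211 J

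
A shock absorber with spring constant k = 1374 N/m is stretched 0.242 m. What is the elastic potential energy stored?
PE = ½kx² = ½(1374)(0.242)² = 40.23 J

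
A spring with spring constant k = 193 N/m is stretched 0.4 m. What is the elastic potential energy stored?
PE = ½kx² = ½(193)(0.4)² = 15.44 J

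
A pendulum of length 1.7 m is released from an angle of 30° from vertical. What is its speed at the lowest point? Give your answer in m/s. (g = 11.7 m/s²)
h = L(1 − cosθ) = 1.7(1 − cos30°) = 0.227757 m
v = √(2gh) = √(2·11.7·0.227757) = 2.309 m/s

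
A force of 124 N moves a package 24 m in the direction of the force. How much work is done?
W = F·d = (124)(24) = 2976 J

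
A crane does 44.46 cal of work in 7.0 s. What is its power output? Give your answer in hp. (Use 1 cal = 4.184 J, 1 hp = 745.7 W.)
Convert to SI: W = 186.021 J, t = 7.0 s
P = W/t = 186.021/7.0 = 26.5744 W = 0.03564 hp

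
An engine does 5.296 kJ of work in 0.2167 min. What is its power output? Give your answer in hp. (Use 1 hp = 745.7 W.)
Convert to SI: W = 5296.0 J, t = 13.002 s
P = W/t = 5296.0/13.002 = 407.322 W = 0.5462 hp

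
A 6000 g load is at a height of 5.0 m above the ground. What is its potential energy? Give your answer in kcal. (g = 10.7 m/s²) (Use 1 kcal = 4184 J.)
Convert to SI: m = 6.0 kg, h = 5.0 m
PE = mgh = (6.0)(10.7)(5.0) = 321.0 J = 0.07672 kcal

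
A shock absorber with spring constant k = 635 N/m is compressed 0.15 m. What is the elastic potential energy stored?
PE = ½kx² = ½(635)(0.15)² = 7.144 J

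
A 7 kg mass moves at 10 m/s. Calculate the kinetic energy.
KE = ½mv² = ½(7)(10)² = 350.0 J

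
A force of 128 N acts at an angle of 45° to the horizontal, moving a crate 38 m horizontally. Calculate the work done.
W = F·d·cosθ = (128)(38)cos(45°) = 3439 J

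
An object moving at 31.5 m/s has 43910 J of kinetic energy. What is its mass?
m = 2·KE/v² = 2·43910/(31.5)² = 88.51 kg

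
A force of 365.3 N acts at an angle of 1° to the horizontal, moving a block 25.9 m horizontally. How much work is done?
W = F·d·cosθ = (365.3)(25.9)cos(1°) = 9460 J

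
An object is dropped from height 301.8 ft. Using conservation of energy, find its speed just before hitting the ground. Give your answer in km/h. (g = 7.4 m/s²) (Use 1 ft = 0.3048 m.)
Convert to SI: h = 91.9886 m
mgh = ½mv² ⇒ v = √(2gh) = √(2·7.4·91.9886) = 36.8976 m/s = 132.8 km/h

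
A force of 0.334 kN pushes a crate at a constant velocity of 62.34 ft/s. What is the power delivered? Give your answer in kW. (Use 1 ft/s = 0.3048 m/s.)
Convert to SI: F = 334.0 N, v = 19.0012 m/s
P = Fv = (334.0)(19.0012) = 6346.41 W = 6.346 kW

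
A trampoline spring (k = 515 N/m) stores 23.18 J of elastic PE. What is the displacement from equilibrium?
x = √(2·PE/k) = √(2·23.18/515) = 0.3 m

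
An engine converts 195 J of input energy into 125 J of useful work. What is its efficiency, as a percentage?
η = W_out/W_in = 125/195 = 64.1%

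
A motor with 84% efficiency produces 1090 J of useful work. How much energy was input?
W_in = W_out/η = 1090/0.84 = 1298 J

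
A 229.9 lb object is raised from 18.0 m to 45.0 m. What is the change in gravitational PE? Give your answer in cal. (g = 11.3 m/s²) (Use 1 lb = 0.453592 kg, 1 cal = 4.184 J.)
Convert to SI: m = 104.281 kg, Δh = 27.0 m
ΔPE = mgΔh = (104.281)(11.3)(27.0) = 31816.1 J = 7604 cal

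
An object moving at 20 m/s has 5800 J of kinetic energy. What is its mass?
m = 2·KE/v² = 2·5800/(20)² = 29.0 kg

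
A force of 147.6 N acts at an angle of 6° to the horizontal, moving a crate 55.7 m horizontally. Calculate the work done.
W = F·d·cosθ = (147.6)(55.7)cos(6°) = 8176 J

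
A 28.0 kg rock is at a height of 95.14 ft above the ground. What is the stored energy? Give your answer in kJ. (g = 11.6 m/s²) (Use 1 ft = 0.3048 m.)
Convert to SI: m = 28.0 kg, h = 28.9987 m
PE = mgh = (28.0)(11.6)(28.9987) = 9418.77 J = 9.419 kJ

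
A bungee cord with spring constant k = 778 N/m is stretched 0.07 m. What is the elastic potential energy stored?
PE = ½kx² = ½(778)(0.07)² = 1.906 J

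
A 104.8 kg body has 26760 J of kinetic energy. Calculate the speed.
v = √(2·KE/m) = √(2·26760/104.8) = 22.6 m/s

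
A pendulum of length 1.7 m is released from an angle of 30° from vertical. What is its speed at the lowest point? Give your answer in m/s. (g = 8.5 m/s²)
h = L(1 − cosθ) = 1.7(1 − cos30°) = 0.227757 m
v = √(2gh) = √(2·8.5·0.227757) = 1.968 m/s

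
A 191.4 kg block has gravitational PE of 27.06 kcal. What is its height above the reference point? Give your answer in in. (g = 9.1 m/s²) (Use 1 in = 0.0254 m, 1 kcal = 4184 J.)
Convert to SI: m = 191.4 kg, PE = 113219 J
h = PE/(mg) = 113219/(191.4·9.1) = 65.0034 m = 2559 in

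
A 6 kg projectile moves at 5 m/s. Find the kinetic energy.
KE = ½mv² = ½(6)(5)² = 75.0 J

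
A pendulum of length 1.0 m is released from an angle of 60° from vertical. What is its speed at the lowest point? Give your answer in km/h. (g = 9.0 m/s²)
h = L(1 − cosθ) = 1.0(1 − cos60°) = 0.5 m
v = √(2gh) = √(2·9.0·0.5) = 3.0 m/s = 10.8 km/h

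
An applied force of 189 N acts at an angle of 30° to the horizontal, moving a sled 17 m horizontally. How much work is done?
W = F·d·cosθ = (189)(17)cos(30°) = 2783 J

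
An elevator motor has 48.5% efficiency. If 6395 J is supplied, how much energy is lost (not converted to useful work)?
W_lost = W_in(1 − η) = 6395·(1 − 0.485) = 3293 J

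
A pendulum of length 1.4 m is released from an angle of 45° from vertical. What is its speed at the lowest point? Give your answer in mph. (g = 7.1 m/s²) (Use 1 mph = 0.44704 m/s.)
h = L(1 − cosθ) = 1.4(1 − cos45°) = 0.410051 m
v = √(2gh) = √(2·7.1·0.410051) = 2.41303 m/s = 5.398 mph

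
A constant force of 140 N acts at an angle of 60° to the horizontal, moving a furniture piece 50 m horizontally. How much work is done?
W = F·d·cosθ = (140)(50)cos(60°) = 3500 J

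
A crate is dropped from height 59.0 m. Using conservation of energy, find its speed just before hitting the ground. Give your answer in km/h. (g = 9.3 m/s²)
mgh = ½mv² ⇒ v = √(2gh) = √(2·9.3·59.0) = 33.127 m/s = 119.3 km/h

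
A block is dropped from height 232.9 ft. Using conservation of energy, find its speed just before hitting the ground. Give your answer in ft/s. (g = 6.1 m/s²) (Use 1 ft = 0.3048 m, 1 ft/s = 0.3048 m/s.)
Convert to SI: h = 70.9879 m
mgh = ½mv² ⇒ v = √(2gh) = √(2·6.1·70.9879) = 29.4288 m/s = 96.55 ft/s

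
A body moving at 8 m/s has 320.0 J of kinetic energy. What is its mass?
m = 2·KE/v² = 2·320.0/(8)² = 10.0 kg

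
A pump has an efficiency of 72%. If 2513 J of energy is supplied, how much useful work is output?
W_out = η·W_in = 0.72·2513 = 1809.36 J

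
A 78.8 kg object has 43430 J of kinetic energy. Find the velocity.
v = √(2·KE/m) = √(2·43430/78.8) = 33.2 m/s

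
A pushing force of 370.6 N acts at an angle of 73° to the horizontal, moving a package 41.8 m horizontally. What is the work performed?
W = F·d·cosθ = (370.6)(41.8)cos(73°) = 4529 J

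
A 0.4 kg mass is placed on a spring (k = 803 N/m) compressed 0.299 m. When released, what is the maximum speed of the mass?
½kx² = ½mv² ⇒ v = x√(k/m) = (0.299)√(803/0.4) = 13.4 m/s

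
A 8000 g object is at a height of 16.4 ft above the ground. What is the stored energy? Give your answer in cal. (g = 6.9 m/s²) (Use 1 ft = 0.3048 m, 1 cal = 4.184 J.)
Convert to SI: m = 8.0 kg, h = 4.99872 m
PE = mgh = (8.0)(6.9)(4.99872) = 275.929 J = 65.95 cal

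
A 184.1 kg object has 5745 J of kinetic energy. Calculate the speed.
v = √(2·KE/m) = √(2·5745/184.1) = 7.9 m/s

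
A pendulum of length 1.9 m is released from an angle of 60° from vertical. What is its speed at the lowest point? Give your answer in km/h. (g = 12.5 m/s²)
h = L(1 − cosθ) = 1.9(1 − cos60°) = 0.95 m
v = √(2gh) = √(2·12.5·0.95) = 4.8734 m/s = 17.54 km/h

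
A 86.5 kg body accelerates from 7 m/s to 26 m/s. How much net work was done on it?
W = ΔKE = ½m(v₂² − v₁²) = ½(86.5)(26² − 7²) = 27117.75 J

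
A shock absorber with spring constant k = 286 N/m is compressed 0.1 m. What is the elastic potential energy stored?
PE = ½kx² = ½(286)(0.1)² = 1.43 J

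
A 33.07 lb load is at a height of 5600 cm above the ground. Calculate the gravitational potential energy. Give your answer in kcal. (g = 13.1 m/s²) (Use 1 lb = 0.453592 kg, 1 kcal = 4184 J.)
Convert to SI: m = 15.0003 kg, h = 56.0 m
PE = mgh = (15.0003)(13.1)(56.0) = 11004.2 J = 2.63 kcal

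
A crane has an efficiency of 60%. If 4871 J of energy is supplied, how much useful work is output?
W_out = η·W_in = 0.6·4871 = 2922.6 J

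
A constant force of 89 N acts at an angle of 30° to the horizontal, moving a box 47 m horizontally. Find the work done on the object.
W = F·d·cosθ = (89)(47)cos(30°) = 3623 J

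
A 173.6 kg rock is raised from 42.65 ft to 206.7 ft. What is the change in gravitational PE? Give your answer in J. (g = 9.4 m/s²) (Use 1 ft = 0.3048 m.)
Convert to SI: m = 173.6 kg, Δh = 50.0024 m
ΔPE = mgΔh = (173.6)(9.4)(50.0024) = 81600 J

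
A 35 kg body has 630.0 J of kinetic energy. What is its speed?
v = √(2·KE/m) = √(2·630.0/35) = 6.0 m/s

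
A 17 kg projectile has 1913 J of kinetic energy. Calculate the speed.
v = √(2·KE/m) = √(2·1913/17) = 15.0 m/s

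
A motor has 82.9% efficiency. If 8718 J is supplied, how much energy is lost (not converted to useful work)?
W_lost = W_in(1 − η) = 8718·(1 − 0.829) = 1491 J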